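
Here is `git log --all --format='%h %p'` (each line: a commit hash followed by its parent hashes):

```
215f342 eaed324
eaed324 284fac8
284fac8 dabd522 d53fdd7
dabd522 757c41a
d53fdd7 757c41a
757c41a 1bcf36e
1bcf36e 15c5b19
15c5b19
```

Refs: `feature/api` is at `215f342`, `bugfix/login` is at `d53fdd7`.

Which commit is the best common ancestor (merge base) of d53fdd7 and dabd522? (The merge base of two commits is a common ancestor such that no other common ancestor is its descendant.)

757c41a

Ancestors of d53fdd7: {15c5b19, 1bcf36e, 757c41a, d53fdd7}.
Ancestors of dabd522: {15c5b19, 1bcf36e, 757c41a, dabd522}.
Common ancestors: {15c5b19, 1bcf36e, 757c41a}.
Among these, 757c41a is not an ancestor of any other common ancestor — it is the merge base.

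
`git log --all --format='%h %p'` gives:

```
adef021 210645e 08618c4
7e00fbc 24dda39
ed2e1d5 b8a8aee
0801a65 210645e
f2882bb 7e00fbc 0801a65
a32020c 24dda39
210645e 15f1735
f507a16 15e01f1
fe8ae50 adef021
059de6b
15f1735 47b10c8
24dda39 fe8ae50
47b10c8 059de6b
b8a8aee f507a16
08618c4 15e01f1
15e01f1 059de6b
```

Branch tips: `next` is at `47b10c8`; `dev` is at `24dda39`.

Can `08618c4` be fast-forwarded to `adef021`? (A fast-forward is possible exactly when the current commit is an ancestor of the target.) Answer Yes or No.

A fast-forward from 08618c4 to adef021 is possible iff 08618c4 is an ancestor of adef021.
Ancestors of adef021: {059de6b, 08618c4, 15e01f1, 15f1735, 210645e, 47b10c8, adef021}.
08618c4 is among them, so fast-forward is possible.

Yes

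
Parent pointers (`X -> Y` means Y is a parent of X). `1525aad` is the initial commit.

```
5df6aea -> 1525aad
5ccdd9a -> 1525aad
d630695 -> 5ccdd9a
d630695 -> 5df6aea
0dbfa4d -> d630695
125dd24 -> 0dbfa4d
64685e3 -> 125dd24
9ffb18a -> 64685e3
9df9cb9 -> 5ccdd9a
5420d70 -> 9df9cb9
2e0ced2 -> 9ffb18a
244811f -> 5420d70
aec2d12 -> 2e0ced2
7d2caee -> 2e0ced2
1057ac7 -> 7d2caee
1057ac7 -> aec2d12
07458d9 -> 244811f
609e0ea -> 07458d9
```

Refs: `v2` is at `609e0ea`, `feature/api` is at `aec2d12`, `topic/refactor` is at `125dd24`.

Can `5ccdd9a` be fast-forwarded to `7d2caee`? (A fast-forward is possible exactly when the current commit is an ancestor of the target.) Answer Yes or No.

A fast-forward from 5ccdd9a to 7d2caee is possible iff 5ccdd9a is an ancestor of 7d2caee.
Ancestors of 7d2caee: {0dbfa4d, 125dd24, 1525aad, 2e0ced2, 5ccdd9a, 5df6aea, 64685e3, 7d2caee, 9ffb18a, d630695}.
5ccdd9a is among them, so fast-forward is possible.

Yes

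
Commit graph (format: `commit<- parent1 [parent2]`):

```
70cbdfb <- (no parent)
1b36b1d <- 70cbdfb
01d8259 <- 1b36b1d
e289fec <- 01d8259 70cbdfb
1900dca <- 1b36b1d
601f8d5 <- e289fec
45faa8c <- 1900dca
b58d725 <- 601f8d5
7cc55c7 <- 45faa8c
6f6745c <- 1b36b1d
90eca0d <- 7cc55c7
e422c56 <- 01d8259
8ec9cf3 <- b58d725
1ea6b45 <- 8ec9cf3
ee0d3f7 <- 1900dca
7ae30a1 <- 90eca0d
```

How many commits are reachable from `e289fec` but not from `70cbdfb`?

3

Reachable from e289fec: {01d8259, 1b36b1d, 70cbdfb, e289fec}.
Reachable from 70cbdfb: {70cbdfb}.
In e289fec's history but not 70cbdfb's: {01d8259, 1b36b1d, e289fec} — 3 commits.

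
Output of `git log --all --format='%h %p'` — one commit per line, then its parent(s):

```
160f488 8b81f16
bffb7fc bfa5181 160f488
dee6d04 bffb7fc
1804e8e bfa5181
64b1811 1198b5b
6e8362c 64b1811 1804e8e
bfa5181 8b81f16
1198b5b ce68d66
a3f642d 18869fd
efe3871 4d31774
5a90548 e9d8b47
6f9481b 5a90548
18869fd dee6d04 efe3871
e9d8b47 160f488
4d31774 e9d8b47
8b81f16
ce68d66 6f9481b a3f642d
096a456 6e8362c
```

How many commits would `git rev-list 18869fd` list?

Walking parent pointers from 18869fd: reachable set = {160f488, 18869fd, 4d31774, 8b81f16, bfa5181, bffb7fc, dee6d04, e9d8b47, efe3871}.
That is 9 commits.

9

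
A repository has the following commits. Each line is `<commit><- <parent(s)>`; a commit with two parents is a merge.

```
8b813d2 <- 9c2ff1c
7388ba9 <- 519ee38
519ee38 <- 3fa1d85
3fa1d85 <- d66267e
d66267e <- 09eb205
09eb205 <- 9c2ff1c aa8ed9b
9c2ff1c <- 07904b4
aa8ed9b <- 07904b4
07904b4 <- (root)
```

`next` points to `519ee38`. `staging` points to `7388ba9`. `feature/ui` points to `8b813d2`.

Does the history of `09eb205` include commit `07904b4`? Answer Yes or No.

Ancestors of 09eb205 (commits reachable by following parents): {07904b4, 09eb205, 9c2ff1c, aa8ed9b}.
07904b4 is in that set, so it is an ancestor of 09eb205.

Yes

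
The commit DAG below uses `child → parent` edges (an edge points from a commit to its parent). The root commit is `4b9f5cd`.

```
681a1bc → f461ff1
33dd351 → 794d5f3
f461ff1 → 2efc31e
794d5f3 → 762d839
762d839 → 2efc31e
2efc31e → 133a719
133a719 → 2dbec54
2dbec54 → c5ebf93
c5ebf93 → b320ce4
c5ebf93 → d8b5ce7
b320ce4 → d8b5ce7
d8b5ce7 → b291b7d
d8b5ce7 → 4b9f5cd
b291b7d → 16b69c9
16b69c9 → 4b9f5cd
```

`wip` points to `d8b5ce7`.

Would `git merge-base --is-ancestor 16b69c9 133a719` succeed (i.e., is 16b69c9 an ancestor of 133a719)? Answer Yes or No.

Yes

Ancestors of 133a719 (commits reachable by following parents): {133a719, 16b69c9, 2dbec54, 4b9f5cd, b291b7d, b320ce4, c5ebf93, d8b5ce7}.
16b69c9 is in that set, so it is an ancestor of 133a719.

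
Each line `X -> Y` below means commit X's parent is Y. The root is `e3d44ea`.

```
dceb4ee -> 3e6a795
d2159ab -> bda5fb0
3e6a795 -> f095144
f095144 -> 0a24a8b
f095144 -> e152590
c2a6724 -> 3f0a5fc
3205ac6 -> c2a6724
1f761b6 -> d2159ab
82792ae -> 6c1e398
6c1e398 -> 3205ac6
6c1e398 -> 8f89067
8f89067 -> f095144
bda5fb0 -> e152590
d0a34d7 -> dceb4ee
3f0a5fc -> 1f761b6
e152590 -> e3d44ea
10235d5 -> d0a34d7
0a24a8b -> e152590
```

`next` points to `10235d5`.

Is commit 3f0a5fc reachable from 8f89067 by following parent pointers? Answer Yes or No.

No

Ancestors of 8f89067: {0a24a8b, 8f89067, e152590, e3d44ea, f095144}.
3f0a5fc is not in that set, so it is not an ancestor of 8f89067.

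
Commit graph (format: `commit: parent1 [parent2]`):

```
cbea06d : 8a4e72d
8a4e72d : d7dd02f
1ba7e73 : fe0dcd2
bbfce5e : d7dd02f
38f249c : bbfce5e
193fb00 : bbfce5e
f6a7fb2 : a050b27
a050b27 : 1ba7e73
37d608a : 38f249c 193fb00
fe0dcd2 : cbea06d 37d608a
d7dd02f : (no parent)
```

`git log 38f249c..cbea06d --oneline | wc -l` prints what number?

Reachable from cbea06d: {8a4e72d, cbea06d, d7dd02f}.
Reachable from 38f249c: {38f249c, bbfce5e, d7dd02f}.
In cbea06d's history but not 38f249c's: {8a4e72d, cbea06d} — 2 commits.

2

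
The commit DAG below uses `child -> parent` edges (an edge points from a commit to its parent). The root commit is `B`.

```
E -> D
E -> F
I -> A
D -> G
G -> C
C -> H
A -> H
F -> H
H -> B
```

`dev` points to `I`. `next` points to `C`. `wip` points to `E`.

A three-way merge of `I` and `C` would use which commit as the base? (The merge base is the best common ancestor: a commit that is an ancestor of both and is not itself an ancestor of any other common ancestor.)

Ancestors of I: {A, B, H, I}.
Ancestors of C: {B, C, H}.
Common ancestors: {B, H}.
Among these, H is not an ancestor of any other common ancestor — it is the merge base.

H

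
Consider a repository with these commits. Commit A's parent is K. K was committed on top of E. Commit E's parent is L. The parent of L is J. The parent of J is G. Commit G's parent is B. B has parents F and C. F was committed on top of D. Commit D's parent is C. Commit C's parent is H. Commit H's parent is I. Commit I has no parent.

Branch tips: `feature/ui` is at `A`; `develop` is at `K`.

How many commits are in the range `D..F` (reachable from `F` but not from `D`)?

1

Reachable from F: {C, D, F, H, I}.
Reachable from D: {C, D, H, I}.
In F's history but not D's: {F} — 1 commit.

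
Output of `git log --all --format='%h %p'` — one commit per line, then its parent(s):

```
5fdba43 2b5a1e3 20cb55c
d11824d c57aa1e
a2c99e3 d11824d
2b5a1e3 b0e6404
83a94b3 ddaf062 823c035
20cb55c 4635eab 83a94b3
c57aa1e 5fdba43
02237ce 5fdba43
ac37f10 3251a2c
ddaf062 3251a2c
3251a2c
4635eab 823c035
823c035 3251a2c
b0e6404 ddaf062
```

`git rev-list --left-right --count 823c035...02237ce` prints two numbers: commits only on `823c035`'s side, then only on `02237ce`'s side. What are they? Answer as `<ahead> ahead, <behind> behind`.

0 ahead, 8 behind

Reachable from 823c035: {3251a2c, 823c035}.
Reachable from 02237ce: {02237ce, 20cb55c, 2b5a1e3, 3251a2c, 4635eab, 5fdba43, 823c035, 83a94b3, b0e6404, ddaf062}.
Only in 823c035's history (ahead): {} — 0.
Only in 02237ce's history (behind): {02237ce, 20cb55c, 2b5a1e3, 4635eab, 5fdba43, 83a94b3, b0e6404, ddaf062} — 8.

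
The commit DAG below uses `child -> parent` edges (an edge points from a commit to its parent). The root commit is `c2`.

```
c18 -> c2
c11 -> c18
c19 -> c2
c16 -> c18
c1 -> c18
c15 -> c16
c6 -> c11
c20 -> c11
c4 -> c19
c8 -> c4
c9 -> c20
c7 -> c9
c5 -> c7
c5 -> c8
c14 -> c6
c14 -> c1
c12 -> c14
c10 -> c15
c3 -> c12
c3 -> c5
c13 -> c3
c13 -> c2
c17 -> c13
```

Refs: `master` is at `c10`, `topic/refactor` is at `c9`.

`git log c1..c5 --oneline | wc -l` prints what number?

8

Reachable from c5: {c11, c18, c19, c2, c20, c4, c5, c7, c8, c9}.
Reachable from c1: {c1, c18, c2}.
In c5's history but not c1's: {c11, c19, c20, c4, c5, c7, c8, c9} — 8 commits.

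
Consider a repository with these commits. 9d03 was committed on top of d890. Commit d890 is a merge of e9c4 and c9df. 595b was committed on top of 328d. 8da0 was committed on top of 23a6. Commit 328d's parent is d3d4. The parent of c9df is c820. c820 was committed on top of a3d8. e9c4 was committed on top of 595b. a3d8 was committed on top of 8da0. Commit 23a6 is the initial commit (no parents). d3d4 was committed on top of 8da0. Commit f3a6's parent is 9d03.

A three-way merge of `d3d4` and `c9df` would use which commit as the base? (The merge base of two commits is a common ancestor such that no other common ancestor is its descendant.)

8da0

Ancestors of d3d4: {23a6, 8da0, d3d4}.
Ancestors of c9df: {23a6, 8da0, a3d8, c820, c9df}.
Common ancestors: {23a6, 8da0}.
Among these, 8da0 is not an ancestor of any other common ancestor — it is the merge base.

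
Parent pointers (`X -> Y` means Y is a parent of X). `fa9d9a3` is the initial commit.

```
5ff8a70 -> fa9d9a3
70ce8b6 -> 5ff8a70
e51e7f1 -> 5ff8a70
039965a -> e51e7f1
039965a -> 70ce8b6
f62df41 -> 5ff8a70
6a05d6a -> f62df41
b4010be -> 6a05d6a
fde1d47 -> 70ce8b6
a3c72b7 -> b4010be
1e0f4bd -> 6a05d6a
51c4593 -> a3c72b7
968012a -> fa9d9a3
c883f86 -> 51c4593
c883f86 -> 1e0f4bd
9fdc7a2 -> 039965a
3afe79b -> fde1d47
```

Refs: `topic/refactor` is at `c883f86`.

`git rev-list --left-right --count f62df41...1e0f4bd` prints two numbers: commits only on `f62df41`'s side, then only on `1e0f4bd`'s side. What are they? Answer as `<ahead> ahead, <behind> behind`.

Reachable from f62df41: {5ff8a70, f62df41, fa9d9a3}.
Reachable from 1e0f4bd: {1e0f4bd, 5ff8a70, 6a05d6a, f62df41, fa9d9a3}.
Only in f62df41's history (ahead): {} — 0.
Only in 1e0f4bd's history (behind): {1e0f4bd, 6a05d6a} — 2.

0 ahead, 2 behind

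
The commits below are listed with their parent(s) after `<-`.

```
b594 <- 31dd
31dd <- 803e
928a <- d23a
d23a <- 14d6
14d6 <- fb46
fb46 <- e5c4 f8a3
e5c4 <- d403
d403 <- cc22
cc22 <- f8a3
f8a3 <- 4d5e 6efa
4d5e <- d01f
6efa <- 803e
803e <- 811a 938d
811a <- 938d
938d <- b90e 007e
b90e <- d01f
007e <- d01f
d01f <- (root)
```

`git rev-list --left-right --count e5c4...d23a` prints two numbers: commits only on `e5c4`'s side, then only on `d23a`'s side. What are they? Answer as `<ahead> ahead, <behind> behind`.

0 ahead, 3 behind

Reachable from e5c4: {007e, 4d5e, 6efa, 803e, 811a, 938d, b90e, cc22, d01f, d403, e5c4, f8a3}.
Reachable from d23a: {007e, 14d6, 4d5e, 6efa, 803e, 811a, 938d, b90e, cc22, d01f, d23a, d403, e5c4, f8a3, fb46}.
Only in e5c4's history (ahead): {} — 0.
Only in d23a's history (behind): {14d6, d23a, fb46} — 3.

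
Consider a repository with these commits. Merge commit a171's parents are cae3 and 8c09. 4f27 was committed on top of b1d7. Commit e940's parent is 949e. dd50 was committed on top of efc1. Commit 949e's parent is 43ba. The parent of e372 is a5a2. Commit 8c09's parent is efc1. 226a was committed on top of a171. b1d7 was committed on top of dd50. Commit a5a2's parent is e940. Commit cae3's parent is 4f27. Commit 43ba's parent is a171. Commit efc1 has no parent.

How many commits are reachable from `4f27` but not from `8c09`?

Reachable from 4f27: {4f27, b1d7, dd50, efc1}.
Reachable from 8c09: {8c09, efc1}.
In 4f27's history but not 8c09's: {4f27, b1d7, dd50} — 3 commits.

3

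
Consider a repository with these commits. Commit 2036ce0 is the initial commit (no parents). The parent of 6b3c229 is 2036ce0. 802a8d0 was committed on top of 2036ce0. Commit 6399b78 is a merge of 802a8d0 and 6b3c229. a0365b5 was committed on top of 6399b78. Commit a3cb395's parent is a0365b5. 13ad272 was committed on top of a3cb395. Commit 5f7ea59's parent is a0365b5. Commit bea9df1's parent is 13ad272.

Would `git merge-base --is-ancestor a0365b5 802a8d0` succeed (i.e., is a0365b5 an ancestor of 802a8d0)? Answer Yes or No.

No

Ancestors of 802a8d0: {2036ce0, 802a8d0}.
a0365b5 is not in that set, so it is not an ancestor of 802a8d0.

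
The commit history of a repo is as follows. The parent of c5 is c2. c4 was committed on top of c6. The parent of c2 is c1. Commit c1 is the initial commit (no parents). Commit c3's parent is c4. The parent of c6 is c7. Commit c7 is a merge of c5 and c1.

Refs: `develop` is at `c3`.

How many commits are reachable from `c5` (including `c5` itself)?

3

Walking parent pointers from c5: reachable set = {c1, c2, c5}.
That is 3 commits.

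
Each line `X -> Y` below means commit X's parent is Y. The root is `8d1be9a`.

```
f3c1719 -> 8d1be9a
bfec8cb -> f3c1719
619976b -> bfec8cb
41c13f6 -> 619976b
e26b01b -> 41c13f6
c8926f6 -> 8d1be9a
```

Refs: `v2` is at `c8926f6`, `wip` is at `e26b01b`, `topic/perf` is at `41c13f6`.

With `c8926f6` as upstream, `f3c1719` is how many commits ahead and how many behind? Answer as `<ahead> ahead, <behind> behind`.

Reachable from f3c1719: {8d1be9a, f3c1719}.
Reachable from c8926f6: {8d1be9a, c8926f6}.
Only in f3c1719's history (ahead): {f3c1719} — 1.
Only in c8926f6's history (behind): {c8926f6} — 1.

1 ahead, 1 behind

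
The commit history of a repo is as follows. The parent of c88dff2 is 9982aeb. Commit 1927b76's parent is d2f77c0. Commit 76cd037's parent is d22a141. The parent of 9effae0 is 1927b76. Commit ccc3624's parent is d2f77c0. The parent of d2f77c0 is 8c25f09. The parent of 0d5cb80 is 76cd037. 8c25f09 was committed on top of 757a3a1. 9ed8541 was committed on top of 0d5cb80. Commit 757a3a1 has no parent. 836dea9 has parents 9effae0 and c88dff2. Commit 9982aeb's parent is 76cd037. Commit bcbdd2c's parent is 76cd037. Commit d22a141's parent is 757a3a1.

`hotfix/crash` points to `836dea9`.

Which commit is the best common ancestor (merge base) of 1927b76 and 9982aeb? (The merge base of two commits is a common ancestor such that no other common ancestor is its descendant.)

Ancestors of 1927b76: {1927b76, 757a3a1, 8c25f09, d2f77c0}.
Ancestors of 9982aeb: {757a3a1, 76cd037, 9982aeb, d22a141}.
Common ancestors: {757a3a1}.
The only common ancestor is 757a3a1, so it is the merge base.

757a3a1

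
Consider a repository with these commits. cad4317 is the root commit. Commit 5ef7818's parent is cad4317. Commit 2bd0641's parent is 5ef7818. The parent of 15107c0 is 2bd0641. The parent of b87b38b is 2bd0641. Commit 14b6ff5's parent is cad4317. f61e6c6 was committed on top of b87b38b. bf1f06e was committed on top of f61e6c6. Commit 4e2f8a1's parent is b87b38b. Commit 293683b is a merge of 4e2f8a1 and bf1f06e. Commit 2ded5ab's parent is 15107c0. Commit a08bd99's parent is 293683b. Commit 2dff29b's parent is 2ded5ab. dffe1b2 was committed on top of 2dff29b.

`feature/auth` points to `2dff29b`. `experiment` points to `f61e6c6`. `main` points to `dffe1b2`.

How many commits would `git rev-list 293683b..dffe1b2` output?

4

Reachable from dffe1b2: {15107c0, 2bd0641, 2ded5ab, 2dff29b, 5ef7818, cad4317, dffe1b2}.
Reachable from 293683b: {293683b, 2bd0641, 4e2f8a1, 5ef7818, b87b38b, bf1f06e, cad4317, f61e6c6}.
In dffe1b2's history but not 293683b's: {15107c0, 2ded5ab, 2dff29b, dffe1b2} — 4 commits.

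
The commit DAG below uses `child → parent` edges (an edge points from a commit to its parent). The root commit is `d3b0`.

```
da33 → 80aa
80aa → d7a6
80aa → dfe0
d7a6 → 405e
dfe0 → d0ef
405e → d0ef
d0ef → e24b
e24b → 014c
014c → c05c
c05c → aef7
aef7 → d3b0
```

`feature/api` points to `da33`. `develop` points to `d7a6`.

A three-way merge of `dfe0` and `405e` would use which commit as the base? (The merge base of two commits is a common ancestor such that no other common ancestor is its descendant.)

Ancestors of dfe0: {014c, aef7, c05c, d0ef, d3b0, dfe0, e24b}.
Ancestors of 405e: {014c, 405e, aef7, c05c, d0ef, d3b0, e24b}.
Common ancestors: {014c, aef7, c05c, d0ef, d3b0, e24b}.
Among these, d0ef is not an ancestor of any other common ancestor — it is the merge base.

d0ef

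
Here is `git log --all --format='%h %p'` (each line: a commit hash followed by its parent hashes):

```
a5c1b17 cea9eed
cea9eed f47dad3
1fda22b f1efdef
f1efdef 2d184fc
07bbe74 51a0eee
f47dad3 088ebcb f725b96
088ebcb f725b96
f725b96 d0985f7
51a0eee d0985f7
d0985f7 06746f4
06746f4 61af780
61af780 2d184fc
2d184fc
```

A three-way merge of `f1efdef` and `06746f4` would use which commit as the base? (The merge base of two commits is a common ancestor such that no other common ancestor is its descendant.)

2d184fc

Ancestors of f1efdef: {2d184fc, f1efdef}.
Ancestors of 06746f4: {06746f4, 2d184fc, 61af780}.
Common ancestors: {2d184fc}.
The only common ancestor is 2d184fc, so it is the merge base.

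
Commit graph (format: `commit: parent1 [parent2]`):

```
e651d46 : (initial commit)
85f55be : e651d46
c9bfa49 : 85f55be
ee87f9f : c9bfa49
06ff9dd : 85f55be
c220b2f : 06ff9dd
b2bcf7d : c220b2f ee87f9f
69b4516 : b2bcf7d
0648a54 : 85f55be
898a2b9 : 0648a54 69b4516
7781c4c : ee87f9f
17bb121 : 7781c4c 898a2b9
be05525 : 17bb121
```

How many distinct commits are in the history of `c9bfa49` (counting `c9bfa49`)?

Walking parent pointers from c9bfa49: reachable set = {85f55be, c9bfa49, e651d46}.
That is 3 commits.

3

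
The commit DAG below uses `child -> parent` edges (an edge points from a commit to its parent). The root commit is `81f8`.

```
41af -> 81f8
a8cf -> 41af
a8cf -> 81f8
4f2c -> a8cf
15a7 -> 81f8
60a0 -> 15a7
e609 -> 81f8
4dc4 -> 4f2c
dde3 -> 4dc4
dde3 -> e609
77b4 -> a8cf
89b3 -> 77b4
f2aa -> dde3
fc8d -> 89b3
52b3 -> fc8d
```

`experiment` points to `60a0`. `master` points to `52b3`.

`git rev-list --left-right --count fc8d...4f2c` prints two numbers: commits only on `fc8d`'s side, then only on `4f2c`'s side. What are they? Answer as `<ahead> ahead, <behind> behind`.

Reachable from fc8d: {41af, 77b4, 81f8, 89b3, a8cf, fc8d}.
Reachable from 4f2c: {41af, 4f2c, 81f8, a8cf}.
Only in fc8d's history (ahead): {77b4, 89b3, fc8d} — 3.
Only in 4f2c's history (behind): {4f2c} — 1.

3 ahead, 1 behind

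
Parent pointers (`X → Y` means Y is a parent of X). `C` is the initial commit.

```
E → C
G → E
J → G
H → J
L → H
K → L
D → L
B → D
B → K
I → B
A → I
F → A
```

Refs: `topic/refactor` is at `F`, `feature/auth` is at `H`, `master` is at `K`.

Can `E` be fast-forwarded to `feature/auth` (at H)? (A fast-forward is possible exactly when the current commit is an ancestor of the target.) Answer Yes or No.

A fast-forward from E to H is possible iff E is an ancestor of H.
Ancestors of H: {C, E, G, H, J}.
E is among them, so fast-forward is possible.

Yes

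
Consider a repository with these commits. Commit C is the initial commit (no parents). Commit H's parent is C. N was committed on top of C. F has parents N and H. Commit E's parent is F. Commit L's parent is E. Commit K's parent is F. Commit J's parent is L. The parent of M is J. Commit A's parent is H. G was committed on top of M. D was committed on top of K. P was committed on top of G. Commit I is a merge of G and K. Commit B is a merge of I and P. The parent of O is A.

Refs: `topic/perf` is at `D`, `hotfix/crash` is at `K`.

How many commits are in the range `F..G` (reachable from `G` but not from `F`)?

5

Reachable from G: {C, E, F, G, H, J, L, M, N}.
Reachable from F: {C, F, H, N}.
In G's history but not F's: {E, G, J, L, M} — 5 commits.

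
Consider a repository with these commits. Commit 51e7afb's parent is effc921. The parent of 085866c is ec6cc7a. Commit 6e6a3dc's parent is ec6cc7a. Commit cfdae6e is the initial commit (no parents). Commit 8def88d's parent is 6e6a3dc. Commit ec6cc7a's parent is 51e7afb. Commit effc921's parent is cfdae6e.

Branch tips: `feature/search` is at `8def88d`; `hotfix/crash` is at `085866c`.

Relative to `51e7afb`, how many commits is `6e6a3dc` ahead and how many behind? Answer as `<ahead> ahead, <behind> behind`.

2 ahead, 0 behind

Reachable from 6e6a3dc: {51e7afb, 6e6a3dc, cfdae6e, ec6cc7a, effc921}.
Reachable from 51e7afb: {51e7afb, cfdae6e, effc921}.
Only in 6e6a3dc's history (ahead): {6e6a3dc, ec6cc7a} — 2.
Only in 51e7afb's history (behind): {} — 0.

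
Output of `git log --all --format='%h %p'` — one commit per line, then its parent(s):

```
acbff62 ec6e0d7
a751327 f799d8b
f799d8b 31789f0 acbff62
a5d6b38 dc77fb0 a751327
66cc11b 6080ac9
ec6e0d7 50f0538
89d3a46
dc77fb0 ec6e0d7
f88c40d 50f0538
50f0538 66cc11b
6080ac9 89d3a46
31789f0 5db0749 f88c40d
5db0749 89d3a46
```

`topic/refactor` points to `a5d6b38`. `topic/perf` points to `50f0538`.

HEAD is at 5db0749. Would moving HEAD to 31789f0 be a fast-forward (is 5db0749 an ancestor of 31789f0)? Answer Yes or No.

A fast-forward from 5db0749 to 31789f0 is possible iff 5db0749 is an ancestor of 31789f0.
Ancestors of 31789f0: {31789f0, 50f0538, 5db0749, 6080ac9, 66cc11b, 89d3a46, f88c40d}.
5db0749 is among them, so fast-forward is possible.

Yes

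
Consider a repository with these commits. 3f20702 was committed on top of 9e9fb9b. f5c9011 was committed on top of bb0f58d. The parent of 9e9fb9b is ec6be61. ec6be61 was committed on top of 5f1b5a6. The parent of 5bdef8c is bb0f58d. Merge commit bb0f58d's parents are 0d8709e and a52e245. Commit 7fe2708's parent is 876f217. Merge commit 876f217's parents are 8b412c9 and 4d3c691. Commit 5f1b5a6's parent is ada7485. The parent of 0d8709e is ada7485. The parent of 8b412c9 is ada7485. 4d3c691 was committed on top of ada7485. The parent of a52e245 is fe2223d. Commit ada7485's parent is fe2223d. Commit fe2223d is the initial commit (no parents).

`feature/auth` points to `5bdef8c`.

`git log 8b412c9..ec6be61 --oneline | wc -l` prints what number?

2

Reachable from ec6be61: {5f1b5a6, ada7485, ec6be61, fe2223d}.
Reachable from 8b412c9: {8b412c9, ada7485, fe2223d}.
In ec6be61's history but not 8b412c9's: {5f1b5a6, ec6be61} — 2 commits.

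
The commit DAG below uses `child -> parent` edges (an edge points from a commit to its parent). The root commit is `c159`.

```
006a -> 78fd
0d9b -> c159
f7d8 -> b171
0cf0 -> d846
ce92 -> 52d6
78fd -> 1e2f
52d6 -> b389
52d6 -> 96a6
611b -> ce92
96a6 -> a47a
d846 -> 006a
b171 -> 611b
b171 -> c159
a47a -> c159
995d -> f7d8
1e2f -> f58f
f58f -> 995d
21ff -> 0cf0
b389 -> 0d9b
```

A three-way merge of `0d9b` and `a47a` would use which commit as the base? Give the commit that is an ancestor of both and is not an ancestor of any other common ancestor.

c159

Ancestors of 0d9b: {0d9b, c159}.
Ancestors of a47a: {a47a, c159}.
Common ancestors: {c159}.
The only common ancestor is c159, so it is the merge base.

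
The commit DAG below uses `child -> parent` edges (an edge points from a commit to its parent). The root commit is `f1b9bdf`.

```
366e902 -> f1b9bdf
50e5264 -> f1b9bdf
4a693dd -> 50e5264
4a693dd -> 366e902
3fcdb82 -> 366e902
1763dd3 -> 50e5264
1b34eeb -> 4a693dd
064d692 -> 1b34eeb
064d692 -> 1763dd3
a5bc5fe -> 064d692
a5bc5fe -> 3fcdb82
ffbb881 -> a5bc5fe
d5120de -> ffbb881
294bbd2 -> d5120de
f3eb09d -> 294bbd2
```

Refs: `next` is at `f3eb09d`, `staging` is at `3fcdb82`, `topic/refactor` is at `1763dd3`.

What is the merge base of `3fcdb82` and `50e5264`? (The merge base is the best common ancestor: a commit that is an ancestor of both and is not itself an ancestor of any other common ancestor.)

Ancestors of 3fcdb82: {366e902, 3fcdb82, f1b9bdf}.
Ancestors of 50e5264: {50e5264, f1b9bdf}.
Common ancestors: {f1b9bdf}.
The only common ancestor is f1b9bdf, so it is the merge base.

f1b9bdf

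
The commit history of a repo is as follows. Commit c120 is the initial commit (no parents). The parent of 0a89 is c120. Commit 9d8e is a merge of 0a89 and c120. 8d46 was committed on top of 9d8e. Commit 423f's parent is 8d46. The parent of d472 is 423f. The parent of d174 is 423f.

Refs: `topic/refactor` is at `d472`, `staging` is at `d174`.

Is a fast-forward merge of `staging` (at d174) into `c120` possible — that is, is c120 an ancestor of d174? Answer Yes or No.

A fast-forward from c120 to d174 is possible iff c120 is an ancestor of d174.
Ancestors of d174: {0a89, 423f, 8d46, 9d8e, c120, d174}.
c120 is among them, so fast-forward is possible.

Yes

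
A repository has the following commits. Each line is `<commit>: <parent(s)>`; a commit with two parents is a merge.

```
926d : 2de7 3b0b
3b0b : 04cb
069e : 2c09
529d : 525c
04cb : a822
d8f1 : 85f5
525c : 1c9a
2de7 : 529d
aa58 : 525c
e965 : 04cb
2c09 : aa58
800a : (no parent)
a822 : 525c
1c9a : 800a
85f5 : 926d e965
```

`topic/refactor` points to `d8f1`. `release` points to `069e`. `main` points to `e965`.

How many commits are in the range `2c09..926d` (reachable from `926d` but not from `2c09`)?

6

Reachable from 926d: {04cb, 1c9a, 2de7, 3b0b, 525c, 529d, 800a, 926d, a822}.
Reachable from 2c09: {1c9a, 2c09, 525c, 800a, aa58}.
In 926d's history but not 2c09's: {04cb, 2de7, 3b0b, 529d, 926d, a822} — 6 commits.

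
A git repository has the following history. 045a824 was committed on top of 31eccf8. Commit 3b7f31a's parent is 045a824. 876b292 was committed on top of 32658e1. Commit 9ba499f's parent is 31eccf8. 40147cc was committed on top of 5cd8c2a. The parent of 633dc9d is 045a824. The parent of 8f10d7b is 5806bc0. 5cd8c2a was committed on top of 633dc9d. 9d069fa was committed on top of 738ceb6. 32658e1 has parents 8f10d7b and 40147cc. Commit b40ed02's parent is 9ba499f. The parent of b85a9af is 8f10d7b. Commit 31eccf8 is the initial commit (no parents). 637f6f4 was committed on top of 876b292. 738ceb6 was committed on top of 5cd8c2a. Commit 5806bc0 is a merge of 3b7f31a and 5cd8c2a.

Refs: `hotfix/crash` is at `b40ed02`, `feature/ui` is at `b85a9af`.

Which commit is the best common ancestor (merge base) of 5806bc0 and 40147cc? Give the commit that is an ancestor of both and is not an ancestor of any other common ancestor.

5cd8c2a

Ancestors of 5806bc0: {045a824, 31eccf8, 3b7f31a, 5806bc0, 5cd8c2a, 633dc9d}.
Ancestors of 40147cc: {045a824, 31eccf8, 40147cc, 5cd8c2a, 633dc9d}.
Common ancestors: {045a824, 31eccf8, 5cd8c2a, 633dc9d}.
Among these, 5cd8c2a is not an ancestor of any other common ancestor — it is the merge base.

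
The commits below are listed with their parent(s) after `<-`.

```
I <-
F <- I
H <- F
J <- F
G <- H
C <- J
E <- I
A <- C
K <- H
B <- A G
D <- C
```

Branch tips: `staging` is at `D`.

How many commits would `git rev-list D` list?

Walking parent pointers from D: reachable set = {C, D, F, I, J}.
That is 5 commits.

5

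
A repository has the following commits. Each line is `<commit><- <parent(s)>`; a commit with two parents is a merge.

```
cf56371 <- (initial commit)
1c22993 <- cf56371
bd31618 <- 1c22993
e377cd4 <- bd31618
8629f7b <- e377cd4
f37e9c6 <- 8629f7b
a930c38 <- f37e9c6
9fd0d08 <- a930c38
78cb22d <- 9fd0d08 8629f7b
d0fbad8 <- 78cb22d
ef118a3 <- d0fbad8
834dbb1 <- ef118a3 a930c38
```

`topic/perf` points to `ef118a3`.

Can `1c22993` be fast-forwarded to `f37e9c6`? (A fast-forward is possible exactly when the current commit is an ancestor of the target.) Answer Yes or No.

Yes

A fast-forward from 1c22993 to f37e9c6 is possible iff 1c22993 is an ancestor of f37e9c6.
Ancestors of f37e9c6: {1c22993, 8629f7b, bd31618, cf56371, e377cd4, f37e9c6}.
1c22993 is among them, so fast-forward is possible.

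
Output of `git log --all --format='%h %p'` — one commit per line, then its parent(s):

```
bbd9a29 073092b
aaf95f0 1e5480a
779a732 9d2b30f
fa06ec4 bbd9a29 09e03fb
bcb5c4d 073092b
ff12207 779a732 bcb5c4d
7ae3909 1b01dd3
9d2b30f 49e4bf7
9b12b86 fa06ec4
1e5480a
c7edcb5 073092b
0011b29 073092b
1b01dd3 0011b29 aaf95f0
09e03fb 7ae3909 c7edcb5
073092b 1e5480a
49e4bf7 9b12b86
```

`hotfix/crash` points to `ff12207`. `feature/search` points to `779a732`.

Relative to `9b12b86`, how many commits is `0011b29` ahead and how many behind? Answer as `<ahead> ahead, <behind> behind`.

Reachable from 0011b29: {0011b29, 073092b, 1e5480a}.
Reachable from 9b12b86: {0011b29, 073092b, 09e03fb, 1b01dd3, 1e5480a, 7ae3909, 9b12b86, aaf95f0, bbd9a29, c7edcb5, fa06ec4}.
Only in 0011b29's history (ahead): {} — 0.
Only in 9b12b86's history (behind): {09e03fb, 1b01dd3, 7ae3909, 9b12b86, aaf95f0, bbd9a29, c7edcb5, fa06ec4} — 8.

0 ahead, 8 behind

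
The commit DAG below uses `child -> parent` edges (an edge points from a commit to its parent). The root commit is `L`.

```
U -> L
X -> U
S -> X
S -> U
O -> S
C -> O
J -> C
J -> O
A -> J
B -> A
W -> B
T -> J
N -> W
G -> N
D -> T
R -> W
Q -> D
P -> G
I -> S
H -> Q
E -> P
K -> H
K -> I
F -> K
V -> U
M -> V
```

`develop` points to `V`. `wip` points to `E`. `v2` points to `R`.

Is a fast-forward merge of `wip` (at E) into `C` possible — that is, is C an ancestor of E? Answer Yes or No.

Yes

A fast-forward from C to E is possible iff C is an ancestor of E.
Ancestors of E: {A, B, C, E, G, J, L, N, O, P, S, U, W, X}.
C is among them, so fast-forward is possible.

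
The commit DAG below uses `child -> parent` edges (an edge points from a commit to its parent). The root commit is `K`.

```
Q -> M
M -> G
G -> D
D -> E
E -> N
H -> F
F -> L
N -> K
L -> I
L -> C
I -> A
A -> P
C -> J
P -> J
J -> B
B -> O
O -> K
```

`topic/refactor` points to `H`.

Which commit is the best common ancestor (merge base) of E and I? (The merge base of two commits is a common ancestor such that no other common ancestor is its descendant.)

K

Ancestors of E: {E, K, N}.
Ancestors of I: {A, B, I, J, K, O, P}.
Common ancestors: {K}.
The only common ancestor is K, so it is the merge base.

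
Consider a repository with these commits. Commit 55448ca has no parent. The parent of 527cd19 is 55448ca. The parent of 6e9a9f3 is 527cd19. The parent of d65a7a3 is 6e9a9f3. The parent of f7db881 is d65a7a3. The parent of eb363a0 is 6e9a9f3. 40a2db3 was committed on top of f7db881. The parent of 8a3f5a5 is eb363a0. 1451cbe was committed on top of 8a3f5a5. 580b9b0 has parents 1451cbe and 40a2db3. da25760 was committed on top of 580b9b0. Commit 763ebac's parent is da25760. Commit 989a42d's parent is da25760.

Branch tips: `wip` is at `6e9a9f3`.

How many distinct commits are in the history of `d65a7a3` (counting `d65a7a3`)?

Walking parent pointers from d65a7a3: reachable set = {527cd19, 55448ca, 6e9a9f3, d65a7a3}.
That is 4 commits.

4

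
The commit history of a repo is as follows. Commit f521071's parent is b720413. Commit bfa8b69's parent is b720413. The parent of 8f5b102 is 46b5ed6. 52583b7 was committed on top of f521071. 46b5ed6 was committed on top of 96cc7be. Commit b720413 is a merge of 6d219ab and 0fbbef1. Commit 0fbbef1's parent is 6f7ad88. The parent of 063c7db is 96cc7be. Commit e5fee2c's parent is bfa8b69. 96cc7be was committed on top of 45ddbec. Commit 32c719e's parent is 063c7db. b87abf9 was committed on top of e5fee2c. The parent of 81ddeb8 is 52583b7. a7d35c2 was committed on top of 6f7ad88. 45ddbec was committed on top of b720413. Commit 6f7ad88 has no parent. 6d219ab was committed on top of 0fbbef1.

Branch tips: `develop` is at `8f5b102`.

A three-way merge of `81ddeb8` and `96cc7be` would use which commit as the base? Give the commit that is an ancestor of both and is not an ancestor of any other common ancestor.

Ancestors of 81ddeb8: {0fbbef1, 52583b7, 6d219ab, 6f7ad88, 81ddeb8, b720413, f521071}.
Ancestors of 96cc7be: {0fbbef1, 45ddbec, 6d219ab, 6f7ad88, 96cc7be, b720413}.
Common ancestors: {0fbbef1, 6d219ab, 6f7ad88, b720413}.
Among these, b720413 is not an ancestor of any other common ancestor — it is the merge base.

b720413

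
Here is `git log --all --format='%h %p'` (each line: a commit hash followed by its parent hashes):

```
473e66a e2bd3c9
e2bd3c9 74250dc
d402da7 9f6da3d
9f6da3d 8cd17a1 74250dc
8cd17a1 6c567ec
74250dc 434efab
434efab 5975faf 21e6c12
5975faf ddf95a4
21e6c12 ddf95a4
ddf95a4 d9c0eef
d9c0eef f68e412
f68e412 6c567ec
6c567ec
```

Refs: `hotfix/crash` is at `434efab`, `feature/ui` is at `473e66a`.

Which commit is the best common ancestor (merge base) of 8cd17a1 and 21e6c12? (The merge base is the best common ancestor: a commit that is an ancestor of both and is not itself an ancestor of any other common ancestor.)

Ancestors of 8cd17a1: {6c567ec, 8cd17a1}.
Ancestors of 21e6c12: {21e6c12, 6c567ec, d9c0eef, ddf95a4, f68e412}.
Common ancestors: {6c567ec}.
The only common ancestor is 6c567ec, so it is the merge base.

6c567ec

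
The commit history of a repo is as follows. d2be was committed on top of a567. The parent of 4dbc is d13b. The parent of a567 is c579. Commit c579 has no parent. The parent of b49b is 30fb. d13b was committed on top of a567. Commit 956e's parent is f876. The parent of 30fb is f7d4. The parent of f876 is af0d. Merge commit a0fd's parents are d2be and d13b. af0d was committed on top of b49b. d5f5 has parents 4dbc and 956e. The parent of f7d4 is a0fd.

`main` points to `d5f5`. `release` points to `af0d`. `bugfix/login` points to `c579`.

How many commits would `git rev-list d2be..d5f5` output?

10

Reachable from d5f5: {30fb, 4dbc, 956e, a0fd, a567, af0d, b49b, c579, d13b, d2be, d5f5, f7d4, f876}.
Reachable from d2be: {a567, c579, d2be}.
In d5f5's history but not d2be's: {30fb, 4dbc, 956e, a0fd, af0d, b49b, d13b, d5f5, f7d4, f876} — 10 commits.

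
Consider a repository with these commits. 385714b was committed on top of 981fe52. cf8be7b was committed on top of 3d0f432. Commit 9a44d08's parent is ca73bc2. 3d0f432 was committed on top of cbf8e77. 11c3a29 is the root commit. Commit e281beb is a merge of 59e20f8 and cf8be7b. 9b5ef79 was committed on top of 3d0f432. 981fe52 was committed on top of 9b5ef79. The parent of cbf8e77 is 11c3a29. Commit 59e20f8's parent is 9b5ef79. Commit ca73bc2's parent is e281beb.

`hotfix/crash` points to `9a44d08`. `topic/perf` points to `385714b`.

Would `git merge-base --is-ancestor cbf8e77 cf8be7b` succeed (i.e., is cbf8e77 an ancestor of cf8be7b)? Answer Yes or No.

Yes

Ancestors of cf8be7b (commits reachable by following parents): {11c3a29, 3d0f432, cbf8e77, cf8be7b}.
cbf8e77 is in that set, so it is an ancestor of cf8be7b.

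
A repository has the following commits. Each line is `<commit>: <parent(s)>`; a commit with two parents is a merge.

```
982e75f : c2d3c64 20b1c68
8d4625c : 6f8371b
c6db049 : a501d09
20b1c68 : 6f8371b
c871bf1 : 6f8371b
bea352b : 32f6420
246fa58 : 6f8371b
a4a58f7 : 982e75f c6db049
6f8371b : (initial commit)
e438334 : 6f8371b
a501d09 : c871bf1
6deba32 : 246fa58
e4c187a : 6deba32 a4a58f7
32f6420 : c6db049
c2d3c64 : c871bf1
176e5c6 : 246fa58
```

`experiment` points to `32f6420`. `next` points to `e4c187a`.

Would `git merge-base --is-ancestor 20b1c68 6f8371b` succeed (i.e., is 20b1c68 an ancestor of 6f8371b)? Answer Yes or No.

No

Ancestors of 6f8371b: {6f8371b}.
20b1c68 is not in that set, so it is not an ancestor of 6f8371b.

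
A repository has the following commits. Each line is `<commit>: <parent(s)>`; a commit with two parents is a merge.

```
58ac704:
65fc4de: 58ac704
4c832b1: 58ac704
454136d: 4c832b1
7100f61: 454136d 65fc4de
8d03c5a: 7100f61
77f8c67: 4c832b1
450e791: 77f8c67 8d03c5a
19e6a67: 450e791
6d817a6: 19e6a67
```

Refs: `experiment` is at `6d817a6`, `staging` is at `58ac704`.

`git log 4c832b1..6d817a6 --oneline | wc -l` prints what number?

Reachable from 6d817a6: {19e6a67, 450e791, 454136d, 4c832b1, 58ac704, 65fc4de, 6d817a6, 7100f61, 77f8c67, 8d03c5a}.
Reachable from 4c832b1: {4c832b1, 58ac704}.
In 6d817a6's history but not 4c832b1's: {19e6a67, 450e791, 454136d, 65fc4de, 6d817a6, 7100f61, 77f8c67, 8d03c5a} — 8 commits.

8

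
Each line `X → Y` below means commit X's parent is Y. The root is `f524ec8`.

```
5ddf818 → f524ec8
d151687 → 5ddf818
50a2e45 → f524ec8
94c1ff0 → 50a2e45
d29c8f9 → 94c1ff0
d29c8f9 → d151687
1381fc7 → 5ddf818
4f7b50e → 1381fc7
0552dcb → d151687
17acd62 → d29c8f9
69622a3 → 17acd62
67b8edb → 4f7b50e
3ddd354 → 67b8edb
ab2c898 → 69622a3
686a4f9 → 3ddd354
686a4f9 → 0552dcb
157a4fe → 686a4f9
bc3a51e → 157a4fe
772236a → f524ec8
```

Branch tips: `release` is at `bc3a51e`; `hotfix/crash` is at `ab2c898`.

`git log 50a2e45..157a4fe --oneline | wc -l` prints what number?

9

Reachable from 157a4fe: {0552dcb, 1381fc7, 157a4fe, 3ddd354, 4f7b50e, 5ddf818, 67b8edb, 686a4f9, d151687, f524ec8}.
Reachable from 50a2e45: {50a2e45, f524ec8}.
In 157a4fe's history but not 50a2e45's: {0552dcb, 1381fc7, 157a4fe, 3ddd354, 4f7b50e, 5ddf818, 67b8edb, 686a4f9, d151687} — 9 commits.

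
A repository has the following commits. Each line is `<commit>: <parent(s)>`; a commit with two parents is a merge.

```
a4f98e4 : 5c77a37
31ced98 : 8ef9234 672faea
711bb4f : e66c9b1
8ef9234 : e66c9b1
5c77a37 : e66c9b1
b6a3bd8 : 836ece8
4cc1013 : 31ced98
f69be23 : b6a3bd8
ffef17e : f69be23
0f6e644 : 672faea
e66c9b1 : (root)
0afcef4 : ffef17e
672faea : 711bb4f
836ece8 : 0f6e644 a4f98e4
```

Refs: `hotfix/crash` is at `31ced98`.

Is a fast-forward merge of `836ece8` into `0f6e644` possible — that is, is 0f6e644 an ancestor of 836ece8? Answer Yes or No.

Yes

A fast-forward from 0f6e644 to 836ece8 is possible iff 0f6e644 is an ancestor of 836ece8.
Ancestors of 836ece8: {0f6e644, 5c77a37, 672faea, 711bb4f, 836ece8, a4f98e4, e66c9b1}.
0f6e644 is among them, so fast-forward is possible.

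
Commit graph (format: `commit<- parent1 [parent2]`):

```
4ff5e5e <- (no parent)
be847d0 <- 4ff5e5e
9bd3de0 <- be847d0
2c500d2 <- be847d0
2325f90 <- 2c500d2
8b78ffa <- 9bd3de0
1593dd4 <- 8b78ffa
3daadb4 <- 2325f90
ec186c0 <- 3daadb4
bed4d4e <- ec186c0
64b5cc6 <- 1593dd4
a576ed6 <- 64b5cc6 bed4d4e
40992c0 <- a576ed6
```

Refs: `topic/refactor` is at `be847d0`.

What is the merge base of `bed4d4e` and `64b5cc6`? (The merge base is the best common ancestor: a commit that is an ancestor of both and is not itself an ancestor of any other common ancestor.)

Ancestors of bed4d4e: {2325f90, 2c500d2, 3daadb4, 4ff5e5e, be847d0, bed4d4e, ec186c0}.
Ancestors of 64b5cc6: {1593dd4, 4ff5e5e, 64b5cc6, 8b78ffa, 9bd3de0, be847d0}.
Common ancestors: {4ff5e5e, be847d0}.
Among these, be847d0 is not an ancestor of any other common ancestor — it is the merge base.

be847d0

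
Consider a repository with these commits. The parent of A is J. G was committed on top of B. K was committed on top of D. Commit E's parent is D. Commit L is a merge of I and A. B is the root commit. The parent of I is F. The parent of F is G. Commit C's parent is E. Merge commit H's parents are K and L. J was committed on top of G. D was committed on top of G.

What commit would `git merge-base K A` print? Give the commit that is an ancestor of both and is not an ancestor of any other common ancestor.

G

Ancestors of K: {B, D, G, K}.
Ancestors of A: {A, B, G, J}.
Common ancestors: {B, G}.
Among these, G is not an ancestor of any other common ancestor — it is the merge base.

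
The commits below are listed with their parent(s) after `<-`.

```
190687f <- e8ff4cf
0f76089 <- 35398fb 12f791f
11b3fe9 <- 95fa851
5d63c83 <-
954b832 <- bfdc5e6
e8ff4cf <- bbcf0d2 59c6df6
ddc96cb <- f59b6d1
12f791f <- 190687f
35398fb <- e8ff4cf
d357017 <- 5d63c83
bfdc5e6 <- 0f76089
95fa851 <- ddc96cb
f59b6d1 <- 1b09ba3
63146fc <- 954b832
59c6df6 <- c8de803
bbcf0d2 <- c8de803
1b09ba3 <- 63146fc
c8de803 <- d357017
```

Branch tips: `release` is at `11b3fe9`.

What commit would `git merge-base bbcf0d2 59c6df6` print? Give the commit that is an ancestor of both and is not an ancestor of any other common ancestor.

c8de803

Ancestors of bbcf0d2: {5d63c83, bbcf0d2, c8de803, d357017}.
Ancestors of 59c6df6: {59c6df6, 5d63c83, c8de803, d357017}.
Common ancestors: {5d63c83, c8de803, d357017}.
Among these, c8de803 is not an ancestor of any other common ancestor — it is the merge base.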